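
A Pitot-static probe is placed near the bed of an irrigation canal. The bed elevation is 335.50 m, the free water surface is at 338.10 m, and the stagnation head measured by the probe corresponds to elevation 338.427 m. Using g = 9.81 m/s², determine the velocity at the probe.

Near the bed, under hydrostatic conditions, the piezometric head (z + ψ) equals the free-surface elevation, 338.10 m.
Velocity head = total − piezometric = 338.427 − 338.10 = 0.327 m.
v = √(2g·h_v) = √(2 × 9.81 × 0.327) = 2.53 m/s.

v ≈ 2.53 m/s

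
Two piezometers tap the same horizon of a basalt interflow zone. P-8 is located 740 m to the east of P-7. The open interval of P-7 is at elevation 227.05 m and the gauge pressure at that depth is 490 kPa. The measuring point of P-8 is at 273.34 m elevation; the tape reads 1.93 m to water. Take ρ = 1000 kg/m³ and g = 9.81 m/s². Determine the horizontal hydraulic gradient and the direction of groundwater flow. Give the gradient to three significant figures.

Pressure head at P-7: ψ = P/(ρg) = 490×1000 / (1000 × 9.81) = 49.95 m.
Total head at P-7: h = z + ψ = 227.05 + 49.95 = 277.00 m.
Total head at P-8: h = 273.34 − 1.93 = 271.41 m.
Head difference: h(P-7) − h(P-8) = 277.00 − 271.41 = 5.59 m.
Hydraulic gradient: i = |Δh| / L = 5.59 / 740 = 0.00755.
Flow is from higher to lower head: from P-7 toward P-8, i.e. toward the east.

i ≈ 0.00755; groundwater flows toward the east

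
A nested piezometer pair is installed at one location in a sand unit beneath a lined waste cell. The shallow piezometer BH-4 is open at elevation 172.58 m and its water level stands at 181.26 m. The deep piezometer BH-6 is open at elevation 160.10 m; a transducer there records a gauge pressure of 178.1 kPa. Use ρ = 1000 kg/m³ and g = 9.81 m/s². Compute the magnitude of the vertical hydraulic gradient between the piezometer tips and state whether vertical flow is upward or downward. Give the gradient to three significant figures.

Total head at BH-4: h = 181.26 m (water level in the standpipe).
Pressure head at BH-6: ψ = P/(ρg) = 178.1×1000 / (1000 × 9.81) = 18.15 m.
Total head at BH-6: h = z + ψ = 160.10 + 18.15 = 178.25 m.
Δh = h(BH-4) − h(BH-6) = 181.26 − 178.25 = 3.01 m.
Vertical separation Δz = 172.58 − 160.10 = 12.48 m.
|i_v| = |Δh| / Δz = 3.01 / 12.48 = 0.241.
Head is higher in the shallow piezometer, so vertical flow is downward (recharge condition).

|i_v| ≈ 0.241; vertical flow is downward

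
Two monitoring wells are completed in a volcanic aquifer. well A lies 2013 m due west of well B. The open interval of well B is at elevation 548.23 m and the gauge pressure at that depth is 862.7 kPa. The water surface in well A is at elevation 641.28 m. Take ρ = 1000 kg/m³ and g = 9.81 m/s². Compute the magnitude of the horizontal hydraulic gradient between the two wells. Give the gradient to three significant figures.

i ≈ 0.00254

Pressure head at well B: ψ = P/(ρg) = 862.7×1000 / (1000 × 9.81) = 87.94 m.
Total head at well B: h = z + ψ = 548.23 + 87.94 = 636.17 m.
Total head at well A: h = 641.28 m (water level in the piezometer is the total head).
Head difference: h(well B) − h(well A) = 636.17 − 641.28 = -5.11 m.
Hydraulic gradient: i = |Δh| / L = 5.11 / 2013 = 0.00254.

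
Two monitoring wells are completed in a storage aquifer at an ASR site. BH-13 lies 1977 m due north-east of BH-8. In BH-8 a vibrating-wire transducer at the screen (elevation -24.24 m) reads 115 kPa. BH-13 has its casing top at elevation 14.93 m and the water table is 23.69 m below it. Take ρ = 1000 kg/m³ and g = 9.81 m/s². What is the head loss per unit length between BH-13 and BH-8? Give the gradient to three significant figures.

Pressure head at BH-8: ψ = P/(ρg) = 115×1000 / (1000 × 9.81) = 11.72 m.
Total head at BH-8: h = z + ψ = -24.24 + 11.72 = -12.52 m.
Total head at BH-13: h = 14.93 − 23.69 = -8.76 m.
Head difference: h(BH-8) − h(BH-13) = -12.52 − (-8.76) = -3.76 m.
Hydraulic gradient: i = |Δh| / L = 3.76 / 1977 = 0.00190.

i ≈ 0.00190 m/m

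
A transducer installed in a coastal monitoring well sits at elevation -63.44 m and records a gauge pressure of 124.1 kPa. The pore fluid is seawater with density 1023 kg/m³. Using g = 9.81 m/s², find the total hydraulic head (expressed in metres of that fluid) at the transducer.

h ≈ -51.07 m

ψ = P/(ρg) = 124.1×1000 / (1023 × 9.81) = 12.37 m.
h = z + ψ = -63.44 + 12.37 = -51.07 m.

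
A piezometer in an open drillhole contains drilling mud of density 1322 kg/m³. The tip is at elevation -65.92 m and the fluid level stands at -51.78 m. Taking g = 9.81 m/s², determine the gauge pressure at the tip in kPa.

P ≈ 183 kPa

Pressure head ψ = h − z = -51.78 − (-65.92) = 14.14 m.
P = ρgψ = 1322 × 9.81 × 14.14 = 183379 Pa ≈ 183 kPa.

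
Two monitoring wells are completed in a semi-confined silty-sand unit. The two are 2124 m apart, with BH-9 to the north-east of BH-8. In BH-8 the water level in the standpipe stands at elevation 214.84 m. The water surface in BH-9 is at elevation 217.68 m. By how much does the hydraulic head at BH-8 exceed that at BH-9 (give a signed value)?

Total head at BH-8: h = 214.84 m (water level in the piezometer is the total head).
Total head at BH-9: h = 217.68 m (water level in the piezometer is the total head).
Head difference: h(BH-8) − h(BH-9) = 214.84 − 217.68 = -2.84 m.

Δh ≈ -2.84 m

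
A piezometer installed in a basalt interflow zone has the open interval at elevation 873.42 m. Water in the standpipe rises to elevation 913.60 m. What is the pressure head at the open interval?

Total head h = 913.60 m (the water-surface elevation in the piezometer).
Pressure head ψ = h − z = 913.60 − 873.42 = 40.18 m.

ψ ≈ 40.18 m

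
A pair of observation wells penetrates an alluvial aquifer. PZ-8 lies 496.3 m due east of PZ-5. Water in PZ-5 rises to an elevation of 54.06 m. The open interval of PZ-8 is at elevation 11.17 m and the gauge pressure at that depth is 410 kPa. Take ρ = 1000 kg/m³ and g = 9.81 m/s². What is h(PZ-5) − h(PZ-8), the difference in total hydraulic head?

Total head at PZ-5: h = 54.06 m (water level in the piezometer is the total head).
Pressure head at PZ-8: ψ = P/(ρg) = 410×1000 / (1000 × 9.81) = 41.79 m.
Total head at PZ-8: h = z + ψ = 11.17 + 41.79 = 52.96 m.
Head difference: h(PZ-5) − h(PZ-8) = 54.06 − 52.96 = 1.10 m.

Δh ≈ 1.10 m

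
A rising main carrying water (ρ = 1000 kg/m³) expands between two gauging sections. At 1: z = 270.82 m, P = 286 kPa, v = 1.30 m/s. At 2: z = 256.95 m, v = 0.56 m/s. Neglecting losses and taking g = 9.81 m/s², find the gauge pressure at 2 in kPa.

Pressure head at 1: ψ₁ = P₁/(ρg) = 286×1000 / (1000 × 9.81) = 29.15 m.
Velocity heads: v₁²/2g = 1.30²/19.62 = 0.086 m; v₂²/2g = 0.56²/19.62 = 0.016 m.
Total head H = z₁ + ψ₁ + v₁²/2g = 270.82 + 29.15 + 0.086 = 300.06 m.
ψ₂ = H − z₂ − v₂²/2g = 300.06 − 256.95 − 0.016 = 43.09 m.
P₂ = ρgψ₂ = 1000 × 9.81 × 43.09 ≈ 423 kPa.

P₂ ≈ 423 kPa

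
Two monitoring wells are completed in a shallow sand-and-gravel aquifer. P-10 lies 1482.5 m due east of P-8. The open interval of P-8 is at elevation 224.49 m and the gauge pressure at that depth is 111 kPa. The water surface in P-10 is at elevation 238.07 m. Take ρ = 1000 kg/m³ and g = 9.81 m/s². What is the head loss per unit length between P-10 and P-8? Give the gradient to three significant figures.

i ≈ 0.00153 m/m

Pressure head at P-8: ψ = P/(ρg) = 111×1000 / (1000 × 9.81) = 11.31 m.
Total head at P-8: h = z + ψ = 224.49 + 11.31 = 235.80 m.
Total head at P-10: h = 238.07 m (water level in the piezometer is the total head).
Head difference: h(P-8) − h(P-10) = 235.80 − 238.07 = -2.27 m.
Hydraulic gradient: i = |Δh| / L = 2.27 / 1482.5 = 0.00153.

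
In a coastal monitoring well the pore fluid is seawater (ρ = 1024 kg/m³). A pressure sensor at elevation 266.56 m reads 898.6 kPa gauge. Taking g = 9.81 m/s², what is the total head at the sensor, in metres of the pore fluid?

ψ = P/(ρg) = 898.6×1000 / (1024 × 9.81) = 89.45 m.
h = z + ψ = 266.56 + 89.45 = 356.01 m.

h ≈ 356.01 m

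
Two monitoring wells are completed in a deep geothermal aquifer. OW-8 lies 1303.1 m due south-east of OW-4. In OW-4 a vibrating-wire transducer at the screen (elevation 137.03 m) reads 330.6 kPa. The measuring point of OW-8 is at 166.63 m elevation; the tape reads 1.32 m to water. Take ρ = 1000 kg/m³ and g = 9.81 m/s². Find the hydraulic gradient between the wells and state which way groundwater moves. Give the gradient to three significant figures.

i ≈ 0.00416; groundwater flows toward the south-east

Pressure head at OW-4: ψ = P/(ρg) = 330.6×1000 / (1000 × 9.81) = 33.70 m.
Total head at OW-4: h = z + ψ = 137.03 + 33.70 = 170.73 m.
Total head at OW-8: h = 166.63 − 1.32 = 165.31 m.
Head difference: h(OW-4) − h(OW-8) = 170.73 − 165.31 = 5.42 m.
Hydraulic gradient: i = |Δh| / L = 5.42 / 1303.1 = 0.00416.
Flow is from higher to lower head: from OW-4 toward OW-8, i.e. toward the south-east.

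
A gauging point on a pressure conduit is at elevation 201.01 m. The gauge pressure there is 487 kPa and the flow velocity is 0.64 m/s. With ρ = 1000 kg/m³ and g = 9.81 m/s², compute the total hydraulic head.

h ≈ 250.67 m

Pressure head ψ = P/(ρg) = 487×1000 / (1000 × 9.81) = 49.64 m.
Velocity head = v²/(2g) = 0.64² / (2 × 9.81) = 0.021 m.
h = z + ψ + v²/(2g) = 201.01 + 49.64 + 0.021 = 250.67 m.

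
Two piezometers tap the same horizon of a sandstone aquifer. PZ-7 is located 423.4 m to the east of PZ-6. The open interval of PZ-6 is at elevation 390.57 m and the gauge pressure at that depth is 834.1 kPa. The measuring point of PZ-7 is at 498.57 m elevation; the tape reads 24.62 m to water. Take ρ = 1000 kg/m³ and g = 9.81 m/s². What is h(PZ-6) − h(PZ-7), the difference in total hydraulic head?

Pressure head at PZ-6: ψ = P/(ρg) = 834.1×1000 / (1000 × 9.81) = 85.03 m.
Total head at PZ-6: h = z + ψ = 390.57 + 85.03 = 475.60 m.
Total head at PZ-7: h = 498.57 − 24.62 = 473.95 m.
Head difference: h(PZ-6) − h(PZ-7) = 475.60 − 473.95 = 1.65 m.

Δh ≈ 1.65 m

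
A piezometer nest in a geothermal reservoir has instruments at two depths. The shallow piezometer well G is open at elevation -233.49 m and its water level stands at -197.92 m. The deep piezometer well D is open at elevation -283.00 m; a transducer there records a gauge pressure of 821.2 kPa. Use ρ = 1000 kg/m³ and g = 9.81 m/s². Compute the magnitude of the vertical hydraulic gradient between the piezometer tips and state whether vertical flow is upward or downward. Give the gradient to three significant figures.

Total head at well G: h = -197.92 m (water level in the standpipe).
Pressure head at well D: ψ = P/(ρg) = 821.2×1000 / (1000 × 9.81) = 83.71 m.
Total head at well D: h = z + ψ = -283.00 + 83.71 = -199.29 m.
Δh = h(well G) − h(well D) = -197.92 − (-199.29) = 1.37 m.
Vertical separation Δz = -233.49 − (-283.00) = 49.51 m.
|i_v| = |Δh| / Δz = 1.37 / 49.51 = 0.0277.
Head is higher in the shallow piezometer, so vertical flow is downward (recharge condition).

|i_v| ≈ 0.0277; vertical flow is downward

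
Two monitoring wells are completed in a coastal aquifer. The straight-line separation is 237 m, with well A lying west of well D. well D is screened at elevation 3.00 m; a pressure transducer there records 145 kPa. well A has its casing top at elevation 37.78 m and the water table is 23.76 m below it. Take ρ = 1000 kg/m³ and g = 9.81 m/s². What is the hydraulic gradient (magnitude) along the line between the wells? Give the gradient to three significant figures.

Pressure head at well D: ψ = P/(ρg) = 145×1000 / (1000 × 9.81) = 14.78 m.
Total head at well D: h = z + ψ = 3.00 + 14.78 = 17.78 m.
Total head at well A: h = 37.78 − 23.76 = 14.02 m.
Head difference: h(well D) − h(well A) = 17.78 − 14.02 = 3.76 m.
Hydraulic gradient: i = |Δh| / L = 3.76 / 237 = 0.0159.

i ≈ 0.0159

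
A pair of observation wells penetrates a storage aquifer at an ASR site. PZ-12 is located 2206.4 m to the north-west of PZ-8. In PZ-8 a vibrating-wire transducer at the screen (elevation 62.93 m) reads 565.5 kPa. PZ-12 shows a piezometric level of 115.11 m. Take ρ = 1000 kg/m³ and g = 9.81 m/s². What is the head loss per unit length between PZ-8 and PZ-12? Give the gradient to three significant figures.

i ≈ 0.00248 m/m

Pressure head at PZ-8: ψ = P/(ρg) = 565.5×1000 / (1000 × 9.81) = 57.65 m.
Total head at PZ-8: h = z + ψ = 62.93 + 57.65 = 120.58 m.
Total head at PZ-12: h = 115.11 m (water level in the piezometer is the total head).
Head difference: h(PZ-8) − h(PZ-12) = 120.58 − 115.11 = 5.47 m.
Hydraulic gradient: i = |Δh| / L = 5.47 / 2206.4 = 0.00248.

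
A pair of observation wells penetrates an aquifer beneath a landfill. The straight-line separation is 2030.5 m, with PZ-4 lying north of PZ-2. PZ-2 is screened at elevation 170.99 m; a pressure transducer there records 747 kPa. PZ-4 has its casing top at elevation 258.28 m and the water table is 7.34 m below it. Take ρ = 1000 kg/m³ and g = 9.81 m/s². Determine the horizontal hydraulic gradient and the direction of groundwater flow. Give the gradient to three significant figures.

Pressure head at PZ-2: ψ = P/(ρg) = 747×1000 / (1000 × 9.81) = 76.15 m.
Total head at PZ-2: h = z + ψ = 170.99 + 76.15 = 247.14 m.
Total head at PZ-4: h = 258.28 − 7.34 = 250.94 m.
Head difference: h(PZ-2) − h(PZ-4) = 247.14 − 250.94 = -3.80 m.
Hydraulic gradient: i = |Δh| / L = 3.80 / 2030.5 = 0.00187.
Flow is from higher to lower head: from PZ-4 toward PZ-2, i.e. toward the south.

i ≈ 0.00187; groundwater flows toward the south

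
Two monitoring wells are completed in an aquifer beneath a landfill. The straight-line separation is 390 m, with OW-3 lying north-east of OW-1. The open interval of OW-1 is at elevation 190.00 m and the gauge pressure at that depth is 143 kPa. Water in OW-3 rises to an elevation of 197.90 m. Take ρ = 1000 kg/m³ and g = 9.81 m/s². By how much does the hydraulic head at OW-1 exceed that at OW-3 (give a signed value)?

Δh ≈ 6.68 m

Pressure head at OW-1: ψ = P/(ρg) = 143×1000 / (1000 × 9.81) = 14.58 m.
Total head at OW-1: h = z + ψ = 190.00 + 14.58 = 204.58 m.
Total head at OW-3: h = 197.90 m (water level in the piezometer is the total head).
Head difference: h(OW-1) − h(OW-3) = 204.58 − 197.90 = 6.68 m.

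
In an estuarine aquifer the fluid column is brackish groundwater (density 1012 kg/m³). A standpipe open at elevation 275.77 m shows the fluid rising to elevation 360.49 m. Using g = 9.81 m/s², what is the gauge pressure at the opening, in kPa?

P ≈ 841 kPa

Pressure head ψ = h − z = 360.49 − 275.77 = 84.72 m.
P = ρgψ = 1012 × 9.81 × 84.72 = 841076 Pa ≈ 841 kPa.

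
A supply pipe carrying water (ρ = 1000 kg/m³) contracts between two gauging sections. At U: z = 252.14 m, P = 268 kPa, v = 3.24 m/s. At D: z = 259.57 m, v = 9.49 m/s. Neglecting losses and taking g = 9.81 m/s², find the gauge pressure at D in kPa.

P₂ ≈ 155 kPa

Pressure head at U: ψ₁ = P₁/(ρg) = 268×1000 / (1000 × 9.81) = 27.32 m.
Velocity heads: v₁²/2g = 3.24²/19.62 = 0.535 m; v₂²/2g = 9.49²/19.62 = 4.590 m.
Total head H = z₁ + ψ₁ + v₁²/2g = 252.14 + 27.32 + 0.535 = 280.00 m.
ψ₂ = H − z₂ − v₂²/2g = 280.00 − 259.57 − 4.590 = 15.84 m.
P₂ = ρgψ₂ = 1000 × 9.81 × 15.84 ≈ 155 kPa.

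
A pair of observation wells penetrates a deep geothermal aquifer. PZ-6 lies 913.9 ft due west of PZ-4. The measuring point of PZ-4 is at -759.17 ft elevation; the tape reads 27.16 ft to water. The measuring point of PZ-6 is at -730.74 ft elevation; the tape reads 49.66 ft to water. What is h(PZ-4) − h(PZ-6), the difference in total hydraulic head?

Δh ≈ -5.93 ft

Total head at PZ-4: h = -759.17 − 27.16 = -786.33 ft.
Total head at PZ-6: h = -730.74 − 49.66 = -780.40 ft.
Head difference: h(PZ-4) − h(PZ-6) = -786.33 − (-780.40) = -5.93 ft.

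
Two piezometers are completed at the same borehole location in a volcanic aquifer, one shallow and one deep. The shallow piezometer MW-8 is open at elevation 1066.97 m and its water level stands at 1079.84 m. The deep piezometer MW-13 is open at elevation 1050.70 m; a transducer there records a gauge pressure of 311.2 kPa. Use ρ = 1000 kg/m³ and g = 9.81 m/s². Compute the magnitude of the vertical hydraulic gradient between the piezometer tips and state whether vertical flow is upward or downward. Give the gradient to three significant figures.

|i_v| ≈ 0.159; vertical flow is upward

Total head at MW-8: h = 1079.84 m (water level in the standpipe).
Pressure head at MW-13: ψ = P/(ρg) = 311.2×1000 / (1000 × 9.81) = 31.72 m.
Total head at MW-13: h = z + ψ = 1050.70 + 31.72 = 1082.42 m.
Δh = h(MW-8) − h(MW-13) = 1079.84 − 1082.42 = -2.58 m.
Vertical separation Δz = 1066.97 − 1050.70 = 16.27 m.
|i_v| = |Δh| / Δz = 2.58 / 16.27 = 0.159.
Head is higher in the deep piezometer, so vertical flow is upward (discharge condition).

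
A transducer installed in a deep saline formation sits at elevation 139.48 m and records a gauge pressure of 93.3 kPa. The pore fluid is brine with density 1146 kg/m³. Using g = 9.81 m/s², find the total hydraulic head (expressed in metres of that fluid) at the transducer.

h ≈ 147.78 m

ψ = P/(ρg) = 93.3×1000 / (1146 × 9.81) = 8.30 m.
h = z + ψ = 139.48 + 8.30 = 147.78 m.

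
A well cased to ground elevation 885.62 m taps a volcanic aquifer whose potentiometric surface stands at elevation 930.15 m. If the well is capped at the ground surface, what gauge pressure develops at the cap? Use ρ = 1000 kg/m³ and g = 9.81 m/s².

Head above the cap: Δh = 930.15 − 885.62 = 44.53 m.
P = ρgΔh = 1000 × 9.81 × 44.53 = 436839 Pa ≈ 437 kPa.

P ≈ 437 kPa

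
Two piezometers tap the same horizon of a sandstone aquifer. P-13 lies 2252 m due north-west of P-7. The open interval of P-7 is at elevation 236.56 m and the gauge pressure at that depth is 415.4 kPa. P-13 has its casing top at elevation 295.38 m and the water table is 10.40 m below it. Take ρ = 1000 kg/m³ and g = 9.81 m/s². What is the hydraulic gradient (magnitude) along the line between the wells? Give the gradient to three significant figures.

i ≈ 0.00270

Pressure head at P-7: ψ = P/(ρg) = 415.4×1000 / (1000 × 9.81) = 42.34 m.
Total head at P-7: h = z + ψ = 236.56 + 42.34 = 278.90 m.
Total head at P-13: h = 295.38 − 10.40 = 284.98 m.
Head difference: h(P-7) − h(P-13) = 278.90 − 284.98 = -6.08 m.
Hydraulic gradient: i = |Δh| / L = 6.08 / 2252 = 0.00270.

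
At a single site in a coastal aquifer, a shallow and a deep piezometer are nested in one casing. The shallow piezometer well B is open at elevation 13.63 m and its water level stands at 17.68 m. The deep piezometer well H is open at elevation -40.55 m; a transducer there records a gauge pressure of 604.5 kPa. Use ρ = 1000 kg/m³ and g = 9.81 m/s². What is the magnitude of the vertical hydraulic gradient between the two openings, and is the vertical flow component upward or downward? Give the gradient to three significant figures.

|i_v| ≈ 0.0626; vertical flow is upward

Total head at well B: h = 17.68 m (water level in the standpipe).
Pressure head at well H: ψ = P/(ρg) = 604.5×1000 / (1000 × 9.81) = 61.62 m.
Total head at well H: h = z + ψ = -40.55 + 61.62 = 21.07 m.
Δh = h(well B) − h(well H) = 17.68 − 21.07 = -3.39 m.
Vertical separation Δz = 13.63 − (-40.55) = 54.18 m.
|i_v| = |Δh| / Δz = 3.39 / 54.18 = 0.0626.
Head is higher in the deep piezometer, so vertical flow is upward (discharge condition).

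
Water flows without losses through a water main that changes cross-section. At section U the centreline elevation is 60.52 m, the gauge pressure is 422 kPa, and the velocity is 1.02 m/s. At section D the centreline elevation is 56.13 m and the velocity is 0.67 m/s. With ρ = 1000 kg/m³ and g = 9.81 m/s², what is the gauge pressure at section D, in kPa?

P₂ ≈ 465 kPa

Pressure head at U: ψ₁ = P₁/(ρg) = 422×1000 / (1000 × 9.81) = 43.02 m.
Velocity heads: v₁²/2g = 1.02²/19.62 = 0.053 m; v₂²/2g = 0.67²/19.62 = 0.023 m.
Total head H = z₁ + ψ₁ + v₁²/2g = 60.52 + 43.02 + 0.053 = 103.59 m.
ψ₂ = H − z₂ − v₂²/2g = 103.59 − 56.13 − 0.023 = 47.44 m.
P₂ = ρgψ₂ = 1000 × 9.81 × 47.44 ≈ 465 kPa.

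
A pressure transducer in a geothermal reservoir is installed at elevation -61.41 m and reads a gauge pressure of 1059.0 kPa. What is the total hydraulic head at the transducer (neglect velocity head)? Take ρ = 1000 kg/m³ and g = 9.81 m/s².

h ≈ 46.54 m

ψ = P/(ρg) = 1059.0×1000 / (1000 × 9.81) = 107.95 m.
h = z + ψ = -61.41 + 107.95 = 46.54 m.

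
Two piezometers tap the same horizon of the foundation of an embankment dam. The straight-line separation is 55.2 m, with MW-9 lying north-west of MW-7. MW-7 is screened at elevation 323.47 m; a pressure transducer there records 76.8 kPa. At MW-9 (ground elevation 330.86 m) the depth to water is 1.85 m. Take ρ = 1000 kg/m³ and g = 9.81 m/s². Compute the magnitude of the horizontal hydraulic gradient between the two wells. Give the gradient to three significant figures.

Pressure head at MW-7: ψ = P/(ρg) = 76.8×1000 / (1000 × 9.81) = 7.83 m.
Total head at MW-7: h = z + ψ = 323.47 + 7.83 = 331.30 m.
Total head at MW-9: h = 330.86 − 1.85 = 329.01 m.
Head difference: h(MW-7) − h(MW-9) = 331.30 − 329.01 = 2.29 m.
Hydraulic gradient: i = |Δh| / L = 2.29 / 55.2 = 0.0415.

i ≈ 0.0415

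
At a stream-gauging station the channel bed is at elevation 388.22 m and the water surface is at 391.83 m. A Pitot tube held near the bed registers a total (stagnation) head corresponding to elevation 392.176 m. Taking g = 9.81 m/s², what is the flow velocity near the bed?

v ≈ 2.61 m/s

Near the bed, under hydrostatic conditions, the piezometric head (z + ψ) equals the free-surface elevation, 391.83 m.
Velocity head = total − piezometric = 392.176 − 391.83 = 0.346 m.
v = √(2g·h_v) = √(2 × 9.81 × 0.346) = 2.61 m/s.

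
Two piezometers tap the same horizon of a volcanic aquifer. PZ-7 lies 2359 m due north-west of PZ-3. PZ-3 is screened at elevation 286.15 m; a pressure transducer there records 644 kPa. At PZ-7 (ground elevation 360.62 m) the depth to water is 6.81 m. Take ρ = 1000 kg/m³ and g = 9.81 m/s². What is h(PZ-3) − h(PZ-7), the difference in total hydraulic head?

Pressure head at PZ-3: ψ = P/(ρg) = 644×1000 / (1000 × 9.81) = 65.65 m.
Total head at PZ-3: h = z + ψ = 286.15 + 65.65 = 351.80 m.
Total head at PZ-7: h = 360.62 − 6.81 = 353.81 m.
Head difference: h(PZ-3) − h(PZ-7) = 351.80 − 353.81 = -2.01 m.

Δh ≈ -2.01 m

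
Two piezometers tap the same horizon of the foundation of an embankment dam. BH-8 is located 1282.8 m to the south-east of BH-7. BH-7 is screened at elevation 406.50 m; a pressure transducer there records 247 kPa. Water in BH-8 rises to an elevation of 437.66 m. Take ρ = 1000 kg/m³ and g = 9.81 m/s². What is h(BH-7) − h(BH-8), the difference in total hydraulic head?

Δh ≈ -5.98 m

Pressure head at BH-7: ψ = P/(ρg) = 247×1000 / (1000 × 9.81) = 25.18 m.
Total head at BH-7: h = z + ψ = 406.50 + 25.18 = 431.68 m.
Total head at BH-8: h = 437.66 m (water level in the piezometer is the total head).
Head difference: h(BH-7) − h(BH-8) = 431.68 − 437.66 = -5.98 m.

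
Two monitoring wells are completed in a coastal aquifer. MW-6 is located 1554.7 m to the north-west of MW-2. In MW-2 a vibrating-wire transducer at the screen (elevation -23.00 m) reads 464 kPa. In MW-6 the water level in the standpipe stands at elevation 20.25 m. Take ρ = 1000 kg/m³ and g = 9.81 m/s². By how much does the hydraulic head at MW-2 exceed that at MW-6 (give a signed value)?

Pressure head at MW-2: ψ = P/(ρg) = 464×1000 / (1000 × 9.81) = 47.30 m.
Total head at MW-2: h = z + ψ = -23.00 + 47.30 = 24.30 m.
Total head at MW-6: h = 20.25 m (water level in the piezometer is the total head).
Head difference: h(MW-2) − h(MW-6) = 24.30 − 20.25 = 4.05 m.

Δh ≈ 4.05 m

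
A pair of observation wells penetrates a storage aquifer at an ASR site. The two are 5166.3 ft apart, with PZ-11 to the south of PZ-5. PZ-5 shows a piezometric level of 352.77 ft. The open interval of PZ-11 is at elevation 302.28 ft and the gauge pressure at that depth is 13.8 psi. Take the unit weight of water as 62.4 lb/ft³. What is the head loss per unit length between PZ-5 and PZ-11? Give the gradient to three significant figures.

i ≈ 0.00361 ft/ft

Total head at PZ-5: h = 352.77 ft (water level in the piezometer is the total head).
Pressure head at PZ-11: ψ = 144·P/γ = 144 × 13.8 / 62.4 = 31.85 ft.
Total head at PZ-11: h = z + ψ = 302.28 + 31.85 = 334.13 ft.
Head difference: h(PZ-5) − h(PZ-11) = 352.77 − 334.13 = 18.64 ft.
Hydraulic gradient: i = |Δh| / L = 18.64 / 5166.3 = 0.00361.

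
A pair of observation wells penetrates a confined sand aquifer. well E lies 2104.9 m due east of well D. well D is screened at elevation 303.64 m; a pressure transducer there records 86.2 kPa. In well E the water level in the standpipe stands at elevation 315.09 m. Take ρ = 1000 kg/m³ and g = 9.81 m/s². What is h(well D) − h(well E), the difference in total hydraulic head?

Δh ≈ -2.66 m

Pressure head at well D: ψ = P/(ρg) = 86.2×1000 / (1000 × 9.81) = 8.79 m.
Total head at well D: h = z + ψ = 303.64 + 8.79 = 312.43 m.
Total head at well E: h = 315.09 m (water level in the piezometer is the total head).
Head difference: h(well D) − h(well E) = 312.43 − 315.09 = -2.66 m.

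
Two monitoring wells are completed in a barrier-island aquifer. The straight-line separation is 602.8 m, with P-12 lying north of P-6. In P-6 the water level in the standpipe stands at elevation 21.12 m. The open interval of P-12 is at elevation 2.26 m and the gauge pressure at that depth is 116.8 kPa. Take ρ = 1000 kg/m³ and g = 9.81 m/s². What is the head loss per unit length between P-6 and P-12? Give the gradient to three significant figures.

Total head at P-6: h = 21.12 m (water level in the piezometer is the total head).
Pressure head at P-12: ψ = P/(ρg) = 116.8×1000 / (1000 × 9.81) = 11.91 m.
Total head at P-12: h = z + ψ = 2.26 + 11.91 = 14.17 m.
Head difference: h(P-6) − h(P-12) = 21.12 − 14.17 = 6.95 m.
Hydraulic gradient: i = |Δh| / L = 6.95 / 602.8 = 0.0115.

i ≈ 0.0115 m/m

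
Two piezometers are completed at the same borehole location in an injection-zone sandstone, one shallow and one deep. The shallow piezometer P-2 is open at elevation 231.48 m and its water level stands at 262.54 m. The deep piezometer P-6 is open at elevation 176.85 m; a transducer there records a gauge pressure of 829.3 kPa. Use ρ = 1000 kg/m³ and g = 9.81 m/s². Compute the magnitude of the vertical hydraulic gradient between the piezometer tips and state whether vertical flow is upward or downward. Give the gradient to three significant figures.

Total head at P-2: h = 262.54 m (water level in the standpipe).
Pressure head at P-6: ψ = P/(ρg) = 829.3×1000 / (1000 × 9.81) = 84.54 m.
Total head at P-6: h = z + ψ = 176.85 + 84.54 = 261.39 m.
Δh = h(P-2) − h(P-6) = 262.54 − 261.39 = 1.15 m.
Vertical separation Δz = 231.48 − 176.85 = 54.63 m.
|i_v| = |Δh| / Δz = 1.15 / 54.63 = 0.0211.
Head is higher in the shallow piezometer, so vertical flow is downward (recharge condition).

|i_v| ≈ 0.0211; vertical flow is downward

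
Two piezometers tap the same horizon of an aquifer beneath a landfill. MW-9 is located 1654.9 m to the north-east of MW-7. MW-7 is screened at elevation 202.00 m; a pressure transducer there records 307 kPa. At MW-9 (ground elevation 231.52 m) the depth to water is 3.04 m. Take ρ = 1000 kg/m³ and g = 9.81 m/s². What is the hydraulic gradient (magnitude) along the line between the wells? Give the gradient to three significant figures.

Pressure head at MW-7: ψ = P/(ρg) = 307×1000 / (1000 × 9.81) = 31.29 m.
Total head at MW-7: h = z + ψ = 202.00 + 31.29 = 233.29 m.
Total head at MW-9: h = 231.52 − 3.04 = 228.48 m.
Head difference: h(MW-7) − h(MW-9) = 233.29 − 228.48 = 4.81 m.
Hydraulic gradient: i = |Δh| / L = 4.81 / 1654.9 = 0.00291.

i ≈ 0.00291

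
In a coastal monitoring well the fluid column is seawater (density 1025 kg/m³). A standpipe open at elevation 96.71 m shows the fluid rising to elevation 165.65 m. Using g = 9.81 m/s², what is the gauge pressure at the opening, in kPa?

Pressure head ψ = h − z = 165.65 − 96.71 = 68.94 m.
P = ρgψ = 1025 × 9.81 × 68.94 = 693209 Pa ≈ 693 kPa.

P ≈ 693 kPa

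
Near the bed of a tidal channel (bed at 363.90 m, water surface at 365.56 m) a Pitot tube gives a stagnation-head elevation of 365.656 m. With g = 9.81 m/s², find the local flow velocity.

v ≈ 1.37 m/s

Near the bed, under hydrostatic conditions, the piezometric head (z + ψ) equals the free-surface elevation, 365.56 m.
Velocity head = total − piezometric = 365.656 − 365.56 = 0.096 m.
v = √(2g·h_v) = √(2 × 9.81 × 0.096) = 1.37 m/s.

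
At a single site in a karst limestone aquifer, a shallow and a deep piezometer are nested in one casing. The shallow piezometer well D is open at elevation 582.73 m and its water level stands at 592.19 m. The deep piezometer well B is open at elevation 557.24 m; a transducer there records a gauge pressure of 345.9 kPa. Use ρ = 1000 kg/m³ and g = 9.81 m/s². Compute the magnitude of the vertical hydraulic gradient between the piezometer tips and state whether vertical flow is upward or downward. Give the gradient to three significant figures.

|i_v| ≈ 0.0122; vertical flow is upward

Total head at well D: h = 592.19 m (water level in the standpipe).
Pressure head at well B: ψ = P/(ρg) = 345.9×1000 / (1000 × 9.81) = 35.26 m.
Total head at well B: h = z + ψ = 557.24 + 35.26 = 592.50 m.
Δh = h(well D) − h(well B) = 592.19 − 592.50 = -0.31 m.
Vertical separation Δz = 582.73 − 557.24 = 25.49 m.
|i_v| = |Δh| / Δz = 0.31 / 25.49 = 0.0122.
Head is higher in the deep piezometer, so vertical flow is upward (discharge condition).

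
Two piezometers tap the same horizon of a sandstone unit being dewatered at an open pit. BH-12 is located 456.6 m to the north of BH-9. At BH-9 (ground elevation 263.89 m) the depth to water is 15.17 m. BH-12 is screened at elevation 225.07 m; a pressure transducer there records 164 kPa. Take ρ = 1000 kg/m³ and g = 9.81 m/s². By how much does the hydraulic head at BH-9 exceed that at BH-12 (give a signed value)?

Δh ≈ 6.93 m

Total head at BH-9: h = 263.89 − 15.17 = 248.72 m.
Pressure head at BH-12: ψ = P/(ρg) = 164×1000 / (1000 × 9.81) = 16.72 m.
Total head at BH-12: h = z + ψ = 225.07 + 16.72 = 241.79 m.
Head difference: h(BH-9) − h(BH-12) = 248.72 − 241.79 = 6.93 m.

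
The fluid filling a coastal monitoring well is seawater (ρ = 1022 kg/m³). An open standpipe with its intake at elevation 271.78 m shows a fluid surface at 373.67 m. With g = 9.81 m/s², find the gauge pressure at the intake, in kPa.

Pressure head ψ = h − z = 373.67 − 271.78 = 101.89 m.
P = ρgψ = 1022 × 9.81 × 101.89 = 1021531 Pa ≈ 1020 kPa.

P ≈ 1020 kPa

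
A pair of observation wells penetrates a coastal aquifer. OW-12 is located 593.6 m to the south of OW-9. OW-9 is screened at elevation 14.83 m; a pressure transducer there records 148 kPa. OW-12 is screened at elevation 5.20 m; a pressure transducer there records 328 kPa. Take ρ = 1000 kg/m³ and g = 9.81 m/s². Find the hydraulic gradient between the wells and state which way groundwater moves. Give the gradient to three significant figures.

i ≈ 0.0147; groundwater flows toward the north

Pressure head at OW-9: ψ = P/(ρg) = 148×1000 / (1000 × 9.81) = 15.09 m.
Total head at OW-9: h = z + ψ = 14.83 + 15.09 = 29.92 m.
Pressure head at OW-12: ψ = P/(ρg) = 328×1000 / (1000 × 9.81) = 33.44 m.
Total head at OW-12: h = z + ψ = 5.20 + 33.44 = 38.64 m.
Head difference: h(OW-9) − h(OW-12) = 29.92 − 38.64 = -8.72 m.
Hydraulic gradient: i = |Δh| / L = 8.72 / 593.6 = 0.0147.
Flow is from higher to lower head: from OW-12 toward OW-9, i.e. toward the north.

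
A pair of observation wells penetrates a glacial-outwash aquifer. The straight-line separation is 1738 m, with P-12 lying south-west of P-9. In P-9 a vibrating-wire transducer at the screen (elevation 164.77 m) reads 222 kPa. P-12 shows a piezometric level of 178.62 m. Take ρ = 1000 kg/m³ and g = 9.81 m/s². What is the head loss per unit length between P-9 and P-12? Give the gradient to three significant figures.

Pressure head at P-9: ψ = P/(ρg) = 222×1000 / (1000 × 9.81) = 22.63 m.
Total head at P-9: h = z + ψ = 164.77 + 22.63 = 187.40 m.
Total head at P-12: h = 178.62 m (water level in the piezometer is the total head).
Head difference: h(P-9) − h(P-12) = 187.40 − 178.62 = 8.78 m.
Hydraulic gradient: i = |Δh| / L = 8.78 / 1738 = 0.00505.

i ≈ 0.00505 m/m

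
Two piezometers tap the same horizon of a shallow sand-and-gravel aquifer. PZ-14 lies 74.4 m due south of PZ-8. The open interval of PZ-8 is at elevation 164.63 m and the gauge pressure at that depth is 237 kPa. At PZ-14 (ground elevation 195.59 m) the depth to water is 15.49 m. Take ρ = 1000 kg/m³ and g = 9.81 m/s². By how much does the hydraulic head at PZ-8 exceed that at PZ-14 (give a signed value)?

Δh ≈ 8.69 m

Pressure head at PZ-8: ψ = P/(ρg) = 237×1000 / (1000 × 9.81) = 24.16 m.
Total head at PZ-8: h = z + ψ = 164.63 + 24.16 = 188.79 m.
Total head at PZ-14: h = 195.59 − 15.49 = 180.10 m.
Head difference: h(PZ-8) − h(PZ-14) = 188.79 − 180.10 = 8.69 m.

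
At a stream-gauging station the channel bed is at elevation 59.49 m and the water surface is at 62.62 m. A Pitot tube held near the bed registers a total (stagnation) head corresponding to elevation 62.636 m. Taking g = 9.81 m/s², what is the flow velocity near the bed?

Near the bed, under hydrostatic conditions, the piezometric head (z + ψ) equals the free-surface elevation, 62.62 m.
Velocity head = total − piezometric = 62.636 − 62.62 = 0.016 m.
v = √(2g·h_v) = √(2 × 9.81 × 0.016) = 0.560 m/s.

v ≈ 0.560 m/s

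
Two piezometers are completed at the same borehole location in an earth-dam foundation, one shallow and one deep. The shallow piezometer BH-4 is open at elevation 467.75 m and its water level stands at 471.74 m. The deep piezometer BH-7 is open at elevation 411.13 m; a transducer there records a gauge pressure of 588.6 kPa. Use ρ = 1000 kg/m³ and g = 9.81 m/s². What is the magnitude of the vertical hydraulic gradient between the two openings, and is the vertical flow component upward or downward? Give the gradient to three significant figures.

|i_v| ≈ 0.0108; vertical flow is downward

Total head at BH-4: h = 471.74 m (water level in the standpipe).
Pressure head at BH-7: ψ = P/(ρg) = 588.6×1000 / (1000 × 9.81) = 60.00 m.
Total head at BH-7: h = z + ψ = 411.13 + 60.00 = 471.13 m.
Δh = h(BH-4) − h(BH-7) = 471.74 − 471.13 = 0.61 m.
Vertical separation Δz = 467.75 − 411.13 = 56.62 m.
|i_v| = |Δh| / Δz = 0.61 / 56.62 = 0.0108.
Head is higher in the shallow piezometer, so vertical flow is downward (recharge condition).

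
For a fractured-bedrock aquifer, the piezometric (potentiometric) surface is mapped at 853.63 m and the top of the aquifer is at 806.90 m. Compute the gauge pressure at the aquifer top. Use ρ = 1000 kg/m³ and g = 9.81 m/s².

P ≈ 458 kPa

Pressure head at the aquifer top: ψ = h − z = 853.63 − 806.90 = 46.73 m.
P = ρgψ = 1000 × 9.81 × 46.73 = 458421 Pa ≈ 458 kPa.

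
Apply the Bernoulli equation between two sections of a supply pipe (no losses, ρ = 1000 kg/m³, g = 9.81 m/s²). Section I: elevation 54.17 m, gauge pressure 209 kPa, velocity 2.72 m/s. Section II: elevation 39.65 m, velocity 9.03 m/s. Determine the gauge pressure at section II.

P₂ ≈ 314 kPa

Pressure head at I: ψ₁ = P₁/(ρg) = 209×1000 / (1000 × 9.81) = 21.30 m.
Velocity heads: v₁²/2g = 2.72²/19.62 = 0.377 m; v₂²/2g = 9.03²/19.62 = 4.156 m.
Total head H = z₁ + ψ₁ + v₁²/2g = 54.17 + 21.30 + 0.377 = 75.85 m.
ψ₂ = H − z₂ − v₂²/2g = 75.85 − 39.65 − 4.156 = 32.04 m.
P₂ = ρgψ₂ = 1000 × 9.81 × 32.04 ≈ 314 kPa.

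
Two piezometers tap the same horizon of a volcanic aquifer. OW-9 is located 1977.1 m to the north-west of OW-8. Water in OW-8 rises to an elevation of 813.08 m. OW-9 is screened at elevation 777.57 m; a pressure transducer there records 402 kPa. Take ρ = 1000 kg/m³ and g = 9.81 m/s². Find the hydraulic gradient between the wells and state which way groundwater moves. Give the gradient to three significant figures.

i ≈ 0.00277; groundwater flows toward the south-east

Total head at OW-8: h = 813.08 m (water level in the piezometer is the total head).
Pressure head at OW-9: ψ = P/(ρg) = 402×1000 / (1000 × 9.81) = 40.98 m.
Total head at OW-9: h = z + ψ = 777.57 + 40.98 = 818.55 m.
Head difference: h(OW-8) − h(OW-9) = 813.08 − 818.55 = -5.47 m.
Hydraulic gradient: i = |Δh| / L = 5.47 / 1977.1 = 0.00277.
Flow is from higher to lower head: from OW-9 toward OW-8, i.e. toward the south-east.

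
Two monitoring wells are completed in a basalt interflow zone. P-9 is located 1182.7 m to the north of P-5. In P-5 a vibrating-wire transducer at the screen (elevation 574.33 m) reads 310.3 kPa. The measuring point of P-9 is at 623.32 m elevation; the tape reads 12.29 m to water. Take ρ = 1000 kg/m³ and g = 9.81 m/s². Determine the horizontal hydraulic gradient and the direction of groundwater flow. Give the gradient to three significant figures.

Pressure head at P-5: ψ = P/(ρg) = 310.3×1000 / (1000 × 9.81) = 31.63 m.
Total head at P-5: h = z + ψ = 574.33 + 31.63 = 605.96 m.
Total head at P-9: h = 623.32 − 12.29 = 611.03 m.
Head difference: h(P-5) − h(P-9) = 605.96 − 611.03 = -5.07 m.
Hydraulic gradient: i = |Δh| / L = 5.07 / 1182.7 = 0.00429.
Flow is from higher to lower head: from P-9 toward P-5, i.e. toward the south.

i ≈ 0.00429; groundwater flows toward the south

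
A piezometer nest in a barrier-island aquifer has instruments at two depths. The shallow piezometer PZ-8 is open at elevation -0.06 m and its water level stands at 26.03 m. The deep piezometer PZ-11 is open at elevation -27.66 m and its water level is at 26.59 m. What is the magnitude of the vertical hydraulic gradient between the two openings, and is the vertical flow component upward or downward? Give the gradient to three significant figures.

Total head at PZ-8: h = 26.03 m (water level in the standpipe).
Total head at PZ-11: h = 26.59 m.
Δh = h(PZ-8) − h(PZ-11) = 26.03 − 26.59 = -0.56 m.
Vertical separation Δz = -0.06 − (-27.66) = 27.60 m.
|i_v| = |Δh| / Δz = 0.56 / 27.60 = 0.0203.
Head is higher in the deep piezometer, so vertical flow is upward (discharge condition).

|i_v| ≈ 0.0203; vertical flow is upward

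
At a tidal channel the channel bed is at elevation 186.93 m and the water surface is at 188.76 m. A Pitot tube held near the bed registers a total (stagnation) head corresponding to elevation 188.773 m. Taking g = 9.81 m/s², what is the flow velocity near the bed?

v ≈ 0.505 m/s

Near the bed, under hydrostatic conditions, the piezometric head (z + ψ) equals the free-surface elevation, 188.76 m.
Velocity head = total − piezometric = 188.773 − 188.76 = 0.013 m.
v = √(2g·h_v) = √(2 × 9.81 × 0.013) = 0.505 m/s.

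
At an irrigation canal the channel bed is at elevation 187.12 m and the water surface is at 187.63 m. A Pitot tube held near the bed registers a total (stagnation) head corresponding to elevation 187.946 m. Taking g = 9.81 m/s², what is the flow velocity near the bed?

v ≈ 2.49 m/s

Near the bed, under hydrostatic conditions, the piezometric head (z + ψ) equals the free-surface elevation, 187.63 m.
Velocity head = total − piezometric = 187.946 − 187.63 = 0.316 m.
v = √(2g·h_v) = √(2 × 9.81 × 0.316) = 2.49 m/s.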